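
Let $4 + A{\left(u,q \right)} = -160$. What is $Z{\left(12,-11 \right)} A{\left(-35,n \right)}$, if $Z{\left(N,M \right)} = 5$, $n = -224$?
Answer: $-820$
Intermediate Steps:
$A{\left(u,q \right)} = -164$ ($A{\left(u,q \right)} = -4 - 160 = -164$)
$Z{\left(12,-11 \right)} A{\left(-35,n \right)} = 5 \left(-164\right) = -820$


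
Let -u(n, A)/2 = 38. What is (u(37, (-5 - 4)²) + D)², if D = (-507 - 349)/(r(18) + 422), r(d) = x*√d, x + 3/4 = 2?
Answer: 12353840988042384/2029049255809 - 5708552446080*√2/2029049255809 ≈ 6084.5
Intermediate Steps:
x = 5/4 (x = -¾ + 2 = 5/4 ≈ 1.2500)
r(d) = 5*√d/4
u(n, A) = -76 (u(n, A) = -2*38 = -76)
D = -856/(422 + 15*√2/4) (D = (-507 - 349)/(5*√18/4 + 422) = -856/(5*(3*√2)/4 + 422) = -856/(15*√2/4 + 422) = -856/(422 + 15*√2/4) ≈ -2.0033)
(u(37, (-5 - 4)²) + D)² = (-76 + (-2889856/1424447 + 25680*√2/1424447))² = (-111147828/1424447 + 25680*√2/1424447)²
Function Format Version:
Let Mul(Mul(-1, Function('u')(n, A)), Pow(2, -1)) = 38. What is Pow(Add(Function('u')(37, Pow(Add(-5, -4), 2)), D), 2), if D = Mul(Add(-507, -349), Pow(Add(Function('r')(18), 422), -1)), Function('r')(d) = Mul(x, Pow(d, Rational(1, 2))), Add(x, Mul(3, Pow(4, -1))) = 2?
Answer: Add(Rational(12353840988042384, 2029049255809), Mul(Rational(-5708552446080, 2029049255809), Pow(2, Rational(1, 2)))) ≈ 6084.5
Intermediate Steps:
x = Rational(5, 4) (x = Add(Rational(-3, 4), 2) = Rational(5, 4) ≈ 1.2500)
Function('r')(d) = Mul(Rational(5, 4), Pow(d, Rational(1, 2)))
Function('u')(n, A) = -76 (Function('u')(n, A) = Mul(-2, 38) = -76)
D = Mul(-856, Pow(Add(422, Mul(Rational(15, 4), Pow(2, Rational(1, 2)))), -1)) (D = Mul(Add(-507, -349), Pow(Add(Mul(Rational(5, 4), Pow(18, Rational(1, 2))), 422), -1)) = Mul(-856, Pow(Add(Mul(Rational(5, 4), Mul(3, Pow(2, Rational(1, 2)))), 422), -1)) = Mul(-856, Pow(Add(Mul(Rational(15, 4), Pow(2, Rational(1, 2))), 422), -1)) = Mul(-856, Pow(Add(422, Mul(Rational(15, 4), Pow(2, Rational(1, 2)))), -1)) ≈ -2.0033)
Pow(Add(Function('u')(37, Pow(Add(-5, -4), 2)), D), 2) = Pow(Add(-76, Add(Rational(-2889856, 1424447), Mul(Rational(25680, 1424447), Pow(2, Rational(1, 2))))), 2) = Pow(Add(Rational(-111147828, 1424447), Mul(Rational(25680, 1424447), Pow(2, Rational(1, 2)))), 2)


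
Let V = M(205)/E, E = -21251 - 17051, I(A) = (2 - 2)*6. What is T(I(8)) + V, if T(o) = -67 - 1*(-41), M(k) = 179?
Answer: -996031/38302 ≈ -26.005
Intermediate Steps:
I(A) = 0 (I(A) = 0*6 = 0)
T(o) = -26 (T(o) = -67 + 41 = -26)
E = -38302
V = -179/38302 (V = 179/(-38302) = 179*(-1/38302) = -179/38302 ≈ -0.0046734)
T(I(8)) + V = -26 - 179/38302 = -996031/38302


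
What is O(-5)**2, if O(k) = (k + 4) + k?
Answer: 36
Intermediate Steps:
O(k) = 4 + 2*k (O(k) = (4 + k) + k = 4 + 2*k)
O(-5)**2 = (4 + 2*(-5))**2 = (4 - 10)**2 = (-6)**2 = 36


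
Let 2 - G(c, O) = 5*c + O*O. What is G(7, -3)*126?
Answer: -5292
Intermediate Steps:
G(c, O) = 2 - O² - 5*c (G(c, O) = 2 - (5*c + O*O) = 2 - (5*c + O²) = 2 - (O² + 5*c) = 2 + (-O² - 5*c) = 2 - O² - 5*c)
G(7, -3)*126 = (2 - 1*(-3)² - 5*7)*126 = (2 - 1*9 - 35)*126 = (2 - 9 - 35)*126 = -42*126 = -5292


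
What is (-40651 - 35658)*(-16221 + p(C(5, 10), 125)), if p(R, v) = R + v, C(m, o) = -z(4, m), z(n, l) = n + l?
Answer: 1228956445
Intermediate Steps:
z(n, l) = l + n
C(m, o) = -4 - m (C(m, o) = -(m + 4) = -(4 + m) = -4 - m)
(-40651 - 35658)*(-16221 + p(C(5, 10), 125)) = (-40651 - 35658)*(-16221 + ((-4 - 1*5) + 125)) = -76309*(-16221 + ((-4 - 5) + 125)) = -76309*(-16221 + (-9 + 125)) = -76309*(-16221 + 116) = -76309*(-16105) = 1228956445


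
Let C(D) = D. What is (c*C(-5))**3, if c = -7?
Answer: 42875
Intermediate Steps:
(c*C(-5))**3 = (-7*(-5))**3 = 35**3 = 42875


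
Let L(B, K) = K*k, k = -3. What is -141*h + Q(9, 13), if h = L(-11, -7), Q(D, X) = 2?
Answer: -2959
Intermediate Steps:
L(B, K) = -3*K (L(B, K) = K*(-3) = -3*K)
h = 21 (h = -3*(-7) = 21)
-141*h + Q(9, 13) = -141*21 + 2 = -2961 + 2 = -2959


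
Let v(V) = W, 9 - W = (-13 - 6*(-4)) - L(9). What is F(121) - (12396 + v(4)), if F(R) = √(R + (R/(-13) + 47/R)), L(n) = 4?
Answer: -12398 + √2291939/143 ≈ -12387.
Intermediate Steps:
F(R) = √(47/R + 12*R/13) (F(R) = √(R + (R*(-1/13) + 47/R)) = √(R + (-R/13 + 47/R)) = √(R + (47/R - R/13)) = √(47/R + 12*R/13))
W = 2 (W = 9 - ((-13 - 6*(-4)) - 1*4) = 9 - ((-13 + 24) - 4) = 9 - (11 - 4) = 9 - 1*7 = 9 - 7 = 2)
v(V) = 2
F(121) - (12396 + v(4)) = √(156*121 + 7943/121)/13 - (12396 + 2) = √(18876 + 7943*(1/121))/13 - 1*12398 = √(18876 + 7943/121)/13 - 12398 = √(2291939/121)/13 - 12398 = (√2291939/11)/13 - 12398 = √2291939/143 - 12398 = -12398 + √2291939/143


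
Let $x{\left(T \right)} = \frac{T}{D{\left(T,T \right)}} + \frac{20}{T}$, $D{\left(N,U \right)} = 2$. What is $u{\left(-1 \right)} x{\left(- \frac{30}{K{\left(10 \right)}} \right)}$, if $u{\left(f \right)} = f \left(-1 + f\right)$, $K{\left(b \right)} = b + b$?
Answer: $- \frac{169}{6} \approx -28.167$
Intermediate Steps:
$K{\left(b \right)} = 2 b$
$x{\left(T \right)} = \frac{T}{2} + \frac{20}{T}$
$u{\left(-1 \right)} x{\left(- \frac{30}{K{\left(10 \right)}} \right)} = - (-1 - 1) \left(\frac{\left(-30\right) \frac{1}{2 \cdot 10}}{2} + \frac{20}{\left(-30\right) \frac{1}{2 \cdot 10}}\right) = \left(-1\right) \left(-2\right) \left(\frac{\left(-30\right) \frac{1}{20}}{2} + \frac{20}{\left(-30\right) \frac{1}{20}}\right) = 2 \left(\frac{\left(-30\right) \frac{1}{20}}{2} + \frac{20}{\left(-30\right) \frac{1}{20}}\right) = 2 \left(\frac{1}{2} \left(- \frac{3}{2}\right) + \frac{20}{- \frac{3}{2}}\right) = 2 \left(- \frac{3}{4} + 20 \left(- \frac{2}{3}\right)\right) = 2 \left(- \frac{3}{4} - \frac{40}{3}\right) = 2 \left(- \frac{169}{12}\right) = - \frac{169}{6}$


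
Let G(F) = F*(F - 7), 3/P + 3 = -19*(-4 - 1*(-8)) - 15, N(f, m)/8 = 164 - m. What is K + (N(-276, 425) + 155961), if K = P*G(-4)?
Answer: 7231965/47 ≈ 1.5387e+5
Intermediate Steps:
N(f, m) = 1312 - 8*m (N(f, m) = 8*(164 - m) = 1312 - 8*m)
P = -3/94 (P = 3/(-3 + (-19*(-4 - 1*(-8)) - 15)) = 3/(-3 + (-19*(-4 + 8) - 15)) = 3/(-3 + (-19*4 - 15)) = 3/(-3 + (-76 - 15)) = 3/(-3 - 91) = 3/(-94) = 3*(-1/94) = -3/94 ≈ -0.031915)
G(F) = F*(-7 + F)
K = -66/47 (K = -(-6)*(-7 - 4)/47 = -(-6)*(-11)/47 = -3/94*44 = -66/47 ≈ -1.4043)
K + (N(-276, 425) + 155961) = -66/47 + ((1312 - 8*425) + 155961) = -66/47 + ((1312 - 3400) + 155961) = -66/47 + (-2088 + 155961) = -66/47 + 153873 = 7231965/47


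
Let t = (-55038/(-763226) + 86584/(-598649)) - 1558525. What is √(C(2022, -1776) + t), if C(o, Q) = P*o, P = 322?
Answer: 3*I*√5262192939597074285577623854/228452240837 ≈ 952.6*I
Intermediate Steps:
C(o, Q) = 322*o
t = -356048545217843586/228452240837 (t = (-55038*(-1/763226) + 86584*(-1/598649)) - 1558525 = (27519/381613 - 86584/598649) - 1558525 = -16567358161/228452240837 - 1558525 = -356048545217843586/228452240837 ≈ -1.5585e+6)
√(C(2022, -1776) + t) = √(322*2022 - 356048545217843586/228452240837) = √(651084 - 356048545217843586/228452240837) = √(-207306946444726278/228452240837) = 3*I*√5262192939597074285577623854/228452240837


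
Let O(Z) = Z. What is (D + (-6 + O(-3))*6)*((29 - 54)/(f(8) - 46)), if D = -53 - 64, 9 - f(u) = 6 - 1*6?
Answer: -4275/37 ≈ -115.54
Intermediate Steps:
f(u) = 9 (f(u) = 9 - (6 - 1*6) = 9 - (6 - 6) = 9 - 1*0 = 9 + 0 = 9)
D = -117
(D + (-6 + O(-3))*6)*((29 - 54)/(f(8) - 46)) = (-117 + (-6 - 3)*6)*((29 - 54)/(9 - 46)) = (-117 - 9*6)*(-25/(-37)) = (-117 - 54)*(-25*(-1/37)) = -171*25/37 = -4275/37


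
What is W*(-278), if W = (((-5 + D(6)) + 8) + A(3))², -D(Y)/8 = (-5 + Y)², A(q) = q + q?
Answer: -278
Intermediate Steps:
A(q) = 2*q
D(Y) = -8*(-5 + Y)²
W = 1 (W = (((-5 - 8*(-5 + 6)²) + 8) + 2*3)² = (((-5 - 8*1²) + 8) + 6)² = (((-5 - 8*1) + 8) + 6)² = (((-5 - 8) + 8) + 6)² = ((-13 + 8) + 6)² = (-5 + 6)² = 1² = 1)
W*(-278) = 1*(-278) = -278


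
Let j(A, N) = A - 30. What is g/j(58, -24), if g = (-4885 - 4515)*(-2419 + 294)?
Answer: 4993750/7 ≈ 7.1339e+5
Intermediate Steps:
j(A, N) = -30 + A
g = 19975000 (g = -9400*(-2125) = 19975000)
g/j(58, -24) = 19975000/(-30 + 58) = 19975000/28 = 19975000*(1/28) = 4993750/7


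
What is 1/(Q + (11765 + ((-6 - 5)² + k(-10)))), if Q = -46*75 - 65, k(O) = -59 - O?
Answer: 1/8322 ≈ 0.00012016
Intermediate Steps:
Q = -3515 (Q = -3450 - 65 = -3515)
1/(Q + (11765 + ((-6 - 5)² + k(-10)))) = 1/(-3515 + (11765 + ((-6 - 5)² + (-59 - 1*(-10))))) = 1/(-3515 + (11765 + ((-11)² + (-59 + 10)))) = 1/(-3515 + (11765 + (121 - 49))) = 1/(-3515 + (11765 + 72)) = 1/(-3515 + 11837) = 1/8322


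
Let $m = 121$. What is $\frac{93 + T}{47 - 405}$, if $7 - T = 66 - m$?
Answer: $- \frac{155}{358} \approx -0.43296$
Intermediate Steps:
$T = 62$ ($T = 7 - \left(66 - 121\right) = 7 - -55 = 7 + 55 = 62$)
$\frac{93 + T}{47 - 405} = \frac{93 + 62}{47 - 405} = \frac{155}{-358} = 155 \left(- \frac{1}{358}\right) = - \frac{155}{358}$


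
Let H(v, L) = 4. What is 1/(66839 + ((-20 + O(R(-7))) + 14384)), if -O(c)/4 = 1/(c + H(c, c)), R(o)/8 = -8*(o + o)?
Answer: 225/18270674 ≈ 1.2315e-5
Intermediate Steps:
R(o) = -128*o (R(o) = 8*(-8*(o + o)) = 8*(-16*o) = -128*o)
O(c) = -4/(4 + c) (O(c) = -4/(c + 4) = -4/(4 + c))
1/(66839 + ((-20 + O(R(-7))) + 14384)) = 1/(66839 + ((-20 - 4/(4 - 128*(-7))) + 14384)) = 1/(66839 + ((-20 - 4/(4 + 896)) + 14384)) = 1/(66839 + ((-20 - 4/900) + 14384)) = 1/(66839 + ((-20 - 4*1/900) + 14384)) = 1/(66839 + ((-20 - 1/225) + 14384)) = 1/(66839 + (-4501/225 + 14384)) = 1/(66839 + 3231899/225) = 1/(18270674/225) = 225/18270674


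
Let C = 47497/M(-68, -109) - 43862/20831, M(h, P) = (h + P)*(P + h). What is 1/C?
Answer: -652614399/384742591 ≈ -1.6962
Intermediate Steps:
M(h, P) = (P + h)**2 (M(h, P) = (P + h)*(P + h) = (P + h)**2)
C = -384742591/652614399 (C = 47497/((-109 - 68)**2) - 43862/20831 = 47497/((-177)**2) - 43862*1/20831 = 47497/31329 - 43862/20831 = -384742591/652614399 ≈ -0.58954)
1/C = 1/(-384742591/652614399) = -652614399/384742591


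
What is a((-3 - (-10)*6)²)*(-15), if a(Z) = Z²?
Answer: -158340015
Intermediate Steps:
a((-3 - (-10)*6)²)*(-15) = ((-3 - (-10)*6)²)²*(-15) = ((-3 - 2*(-30))²)²*(-15) = ((-3 + 60)²)²*(-15) = (57²)²*(-15) = 3249²*(-15) = 10556001*(-15) = -158340015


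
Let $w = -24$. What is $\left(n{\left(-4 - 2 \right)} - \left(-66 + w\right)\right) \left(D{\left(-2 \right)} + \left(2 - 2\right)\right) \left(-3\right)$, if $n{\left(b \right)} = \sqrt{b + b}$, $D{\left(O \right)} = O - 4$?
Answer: $1620 + 36 i \sqrt{3} \approx 1620.0 + 62.354 i$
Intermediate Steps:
$D{\left(O \right)} = -4 + O$ ($D{\left(O \right)} = O - 4 = -4 + O$)
$n{\left(b \right)} = \sqrt{2} \sqrt{b}$ ($n{\left(b \right)} = \sqrt{2 b} = \sqrt{2} \sqrt{b}$)
$\left(n{\left(-4 - 2 \right)} - \left(-66 + w\right)\right) \left(D{\left(-2 \right)} + \left(2 - 2\right)\right) \left(-3\right) = \left(\sqrt{2} \sqrt{-4 - 2} + \left(66 - -24\right)\right) \left(\left(-4 - 2\right) + \left(2 - 2\right)\right) \left(-3\right) = \left(\sqrt{2} \sqrt{-6} + \left(66 + 24\right)\right) \left(-6 + 0\right) \left(-3\right) = \left(\sqrt{2} i \sqrt{6} + 90\right) \left(\left(-6\right) \left(-3\right)\right) = \left(2 i \sqrt{3} + 90\right) 18 = \left(90 + 2 i \sqrt{3}\right) 18 = 1620 + 36 i \sqrt{3}$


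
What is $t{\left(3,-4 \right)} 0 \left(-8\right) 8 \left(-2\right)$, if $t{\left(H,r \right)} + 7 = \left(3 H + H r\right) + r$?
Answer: $0$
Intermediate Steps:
$t{\left(H,r \right)} = -7 + r + 3 H + H r$ ($t{\left(H,r \right)} = -7 + \left(\left(3 H + H r\right) + r\right) = -7 + \left(r + 3 H + H r\right) = -7 + r + 3 H + H r$)
$t{\left(3,-4 \right)} 0 \left(-8\right) 8 \left(-2\right) = \left(-7 - 4 + 3 \cdot 3 + 3 \left(-4\right)\right) 0 \left(-8\right) 8 \left(-2\right) = \left(-7 - 4 + 9 - 12\right) 0 \left(-16\right) = \left(-14\right) 0 \left(-16\right) = 0 \left(-16\right) = 0$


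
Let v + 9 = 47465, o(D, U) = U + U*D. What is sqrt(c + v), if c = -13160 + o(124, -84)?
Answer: 6*sqrt(661) ≈ 154.26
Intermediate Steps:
o(D, U) = U + D*U
v = 47456 (v = -9 + 47465 = 47456)
c = -23660 (c = -13160 - 84*(1 + 124) = -13160 - 84*125 = -13160 - 10500 = -23660)
sqrt(c + v) = sqrt(-23660 + 47456) = sqrt(23796) = 6*sqrt(661)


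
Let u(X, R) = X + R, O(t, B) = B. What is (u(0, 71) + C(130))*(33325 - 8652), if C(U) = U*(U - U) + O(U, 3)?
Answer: 1825802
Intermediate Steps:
C(U) = 3 (C(U) = U*(U - U) + 3 = U*0 + 3 = 0 + 3 = 3)
u(X, R) = R + X
(u(0, 71) + C(130))*(33325 - 8652) = ((71 + 0) + 3)*(33325 - 8652) = (71 + 3)*24673 = 74*24673 = 1825802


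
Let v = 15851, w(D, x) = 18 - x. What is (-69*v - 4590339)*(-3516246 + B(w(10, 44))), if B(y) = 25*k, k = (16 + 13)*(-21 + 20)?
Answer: 19990667148318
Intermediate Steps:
k = -29 (k = 29*(-1) = -29)
B(y) = -725 (B(y) = 25*(-29) = -725)
(-69*v - 4590339)*(-3516246 + B(w(10, 44))) = (-69*15851 - 4590339)*(-3516246 - 725) = (-1093719 - 4590339)*(-3516971) = -5684058*(-3516971) = 19990667148318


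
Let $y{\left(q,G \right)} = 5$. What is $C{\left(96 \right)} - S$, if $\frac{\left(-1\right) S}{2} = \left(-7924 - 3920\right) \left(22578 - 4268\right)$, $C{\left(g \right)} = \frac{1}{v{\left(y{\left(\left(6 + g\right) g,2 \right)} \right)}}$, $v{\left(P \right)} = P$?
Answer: $- \frac{2168636399}{5} \approx -4.3373 \cdot 10^{8}$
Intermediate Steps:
$C{\left(g \right)} = \frac{1}{5}$
$S = 433727280$ ($S = - 2 \left(-7924 - 3920\right) \left(22578 - 4268\right) = - 2 \left(- 11844 \left(22578 + \left(-5315 + 1047\right)\right)\right) = - 2 \left(- 11844 \left(22578 - 4268\right)\right) = - 2 \left(\left(-11844\right) 18310\right) = \left(-2\right) \left(-216863640\right) = 433727280$)
$C{\left(96 \right)} - S = \frac{1}{5} - 433727280 = - \frac{2168636399}{5}$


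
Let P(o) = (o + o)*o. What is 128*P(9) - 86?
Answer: 20650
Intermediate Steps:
P(o) = 2*o**2 (P(o) = (2*o)*o = 2*o**2)
128*P(9) - 86 = 128*(2*9**2) - 86 = 128*(2*81) - 86 = 128*162 - 86 = 20736 - 86 = 20650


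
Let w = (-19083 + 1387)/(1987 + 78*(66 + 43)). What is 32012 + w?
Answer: 335756172/10489 ≈ 32010.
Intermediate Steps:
w = -17696/10489 (w = -17696/(1987 + 78*109) = -17696/(1987 + 8502) = -17696/10489 ≈ -1.6871)
32012 + w = 32012 - 17696/10489 = 335756172/10489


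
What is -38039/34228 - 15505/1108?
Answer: -35803272/2370289 ≈ -15.105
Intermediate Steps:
-38039/34228 - 15505/1108 = -35803272/2370289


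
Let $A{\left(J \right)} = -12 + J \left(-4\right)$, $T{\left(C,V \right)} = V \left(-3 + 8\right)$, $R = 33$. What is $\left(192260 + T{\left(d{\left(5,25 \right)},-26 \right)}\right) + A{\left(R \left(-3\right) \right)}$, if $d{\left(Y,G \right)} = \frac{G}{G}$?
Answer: $192514$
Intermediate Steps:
$d{\left(Y,G \right)} = 1$
$T{\left(C,V \right)} = 5 V$ ($T{\left(C,V \right)} = V 5 = 5 V$)
$A{\left(J \right)} = -12 - 4 J$
$\left(192260 + T{\left(d{\left(5,25 \right)},-26 \right)}\right) + A{\left(R \left(-3\right) \right)} = \left(192260 + 5 \left(-26\right)\right) - \left(12 + 4 \cdot 33 \left(-3\right)\right) = \left(192260 - 130\right) - -384 = 192130 + \left(-12 + 396\right) = 192130 + 384 = 192514$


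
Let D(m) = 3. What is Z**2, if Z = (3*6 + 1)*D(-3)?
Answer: 3249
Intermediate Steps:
Z = 57 (Z = (3*6 + 1)*3 = (18 + 1)*3 = 19*3 = 57)
Z**2 = 57**2 = 3249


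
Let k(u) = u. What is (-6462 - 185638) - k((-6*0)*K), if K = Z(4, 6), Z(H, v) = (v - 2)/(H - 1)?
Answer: -192100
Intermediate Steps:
Z(H, v) = (-2 + v)/(-1 + H)
K = 4/3 (K = (-2 + 6)/(-1 + 4) = 4/3 ≈ 1.3333)
(-6462 - 185638) - k((-6*0)*K) = (-6462 - 185638) - (-6*0)*4/3 = -192100 - 0*4/3 = -192100 - 1*0 = -192100 + 0 = -192100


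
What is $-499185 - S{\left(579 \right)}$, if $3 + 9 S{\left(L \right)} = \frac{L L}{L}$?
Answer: $-499249$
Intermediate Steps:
$S{\left(L \right)} = - \frac{1}{3} + \frac{L}{9}$ ($S{\left(L \right)} = - \frac{1}{3} + \frac{L L \frac{1}{L}}{9} = - \frac{1}{3} + \frac{L^{2} \frac{1}{L}}{9} = - \frac{1}{3} + \frac{L}{9}$)
$-499185 - S{\left(579 \right)} = -499185 - \left(- \frac{1}{3} + \frac{1}{9} \cdot 579\right) = -499185 - \left(- \frac{1}{3} + \frac{193}{3}\right) = -499185 - 64 = -499249$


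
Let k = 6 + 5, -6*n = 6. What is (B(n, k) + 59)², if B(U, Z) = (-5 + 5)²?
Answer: 3481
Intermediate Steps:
n = -1 (n = -⅙*6 = -1)
k = 11
B(U, Z) = 0 (B(U, Z) = 0² = 0)
(B(n, k) + 59)² = (0 + 59)² = 59² = 3481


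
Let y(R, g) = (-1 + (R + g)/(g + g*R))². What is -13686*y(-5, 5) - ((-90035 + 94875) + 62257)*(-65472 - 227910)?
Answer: 19685038368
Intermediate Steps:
y(R, g) = (-1 + (R + g)/(g + R*g))²
-13686*y(-5, 5) - ((-90035 + 94875) + 62257)*(-65472 - 227910) = -13686*(-5)²*(-1 + 5)²/(5²*(1 - 5)²) - ((-90035 + 94875) + 62257)*(-65472 - 227910) = -342150*4²/(25*(-4)²) - (4840 + 62257)*(-293382) = -342150*16/(25*16) - 67097*(-293382) = -13686*1 - 1*(-19685052054) = -13686 + 19685052054 = 19685038368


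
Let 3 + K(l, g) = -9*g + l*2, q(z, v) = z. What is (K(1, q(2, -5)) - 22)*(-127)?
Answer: 5207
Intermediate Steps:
K(l, g) = -3 - 9*g + 2*l (K(l, g) = -3 + (-9*g + l*2) = -3 + (-9*g + 2*l) = -3 - 9*g + 2*l)
(K(1, q(2, -5)) - 22)*(-127) = ((-3 - 9*2 + 2*1) - 22)*(-127) = ((-3 - 18 + 2) - 22)*(-127) = (-19 - 22)*(-127) = -41*(-127) = 5207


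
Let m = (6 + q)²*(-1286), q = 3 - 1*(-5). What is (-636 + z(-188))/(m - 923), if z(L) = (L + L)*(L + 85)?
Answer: -38092/252979 ≈ -0.15057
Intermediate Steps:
q = 8 (q = 3 + 5 = 8)
z(L) = 2*L*(85 + L) (z(L) = (2*L)*(85 + L) = 2*L*(85 + L))
m = -252056 (m = (6 + 8)²*(-1286) = 14²*(-1286) = 196*(-1286) = -252056)
(-636 + z(-188))/(m - 923) = (-636 + 2*(-188)*(85 - 188))/(-252056 - 923) = (-636 + 2*(-188)*(-103))/(-252979) = (-636 + 38728)*(-1/252979) = 38092*(-1/252979) = -38092/252979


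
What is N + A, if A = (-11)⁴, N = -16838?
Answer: -2197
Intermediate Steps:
A = 14641
N + A = -16838 + 14641 = -2197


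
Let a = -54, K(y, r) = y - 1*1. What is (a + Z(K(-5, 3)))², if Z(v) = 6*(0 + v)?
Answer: 8100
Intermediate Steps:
K(y, r) = -1 + y (K(y, r) = y - 1 = -1 + y)
Z(v) = 6*v
(a + Z(K(-5, 3)))² = (-54 + 6*(-1 - 5))² = (-54 + 6*(-6))² = (-54 - 36)² = (-90)² = 8100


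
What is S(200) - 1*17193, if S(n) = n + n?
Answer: -16793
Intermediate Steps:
S(n) = 2*n
S(200) - 1*17193 = 2*200 - 1*17193 = 400 - 17193 = -16793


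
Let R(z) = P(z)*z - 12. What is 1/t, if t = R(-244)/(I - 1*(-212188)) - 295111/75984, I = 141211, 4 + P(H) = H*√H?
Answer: -2798549881559589164208/15854900452881079427713 - 242951323398018490368*I*√61/15854900452881079427713 ≈ -0.17651 - 0.11968*I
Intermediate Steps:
P(H) = -4 + H^(3/2) (P(H) = -4 + H*√H = -4 + H^(3/2))
R(z) = -12 + z*(-4 + z^(3/2)) (R(z) = (-4 + z^(3/2))*z - 12 = z*(-4 + z^(3/2)) - 12 = -12 + z*(-4 + z^(3/2)))
t = -104218683713/26852669616 + 119072*I*√61/353399 (t = (-12 - 244*(-4 + (-244)^(3/2)))/(141211 - 1*(-212188)) - 295111/75984 = (-12 - 244*(-4 - 488*I*√61))/(141211 + 212188) - 295111*1/75984 = (-12 + (976 + 119072*I*√61))/353399 - 295111/75984 = (964 + 119072*I*√61)*(1/353399) - 295111/75984 = (964/353399 + 119072*I*√61/353399) - 295111/75984 = -104218683713/26852669616 + 119072*I*√61/353399 ≈ -3.8811 + 2.6315*I)
1/t = 1/(-104218683713/26852669616 + 119072*I*√61/353399)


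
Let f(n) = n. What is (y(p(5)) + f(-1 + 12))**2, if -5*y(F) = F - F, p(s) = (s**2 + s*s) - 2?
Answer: 121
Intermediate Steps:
p(s) = -2 + 2*s**2 (p(s) = (s**2 + s**2) - 2 = 2*s**2 - 2 = -2 + 2*s**2)
y(F) = 0 (y(F) = -(F - F)/5 = -1/5*0 = 0)
(y(p(5)) + f(-1 + 12))**2 = (0 + (-1 + 12))**2 = (0 + 11)**2 = 11**2 = 121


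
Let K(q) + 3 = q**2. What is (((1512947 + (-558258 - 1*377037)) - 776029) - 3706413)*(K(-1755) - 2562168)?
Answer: -2022111120660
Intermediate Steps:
K(q) = -3 + q**2
(((1512947 + (-558258 - 1*377037)) - 776029) - 3706413)*(K(-1755) - 2562168) = (((1512947 + (-558258 - 1*377037)) - 776029) - 3706413)*((-3 + (-1755)**2) - 2562168) = (((1512947 + (-558258 - 377037)) - 776029) - 3706413)*((-3 + 3080025) - 2562168) = (((1512947 - 935295) - 776029) - 3706413)*(3080022 - 2562168) = ((577652 - 776029) - 3706413)*517854 = (-198377 - 3706413)*517854 = -3904790*517854 = -2022111120660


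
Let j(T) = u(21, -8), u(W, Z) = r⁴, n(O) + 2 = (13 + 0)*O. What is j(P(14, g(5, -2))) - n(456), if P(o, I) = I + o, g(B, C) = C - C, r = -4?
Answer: -5670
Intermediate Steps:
g(B, C) = 0
n(O) = -2 + 13*O (n(O) = -2 + (13 + 0)*O = -2 + 13*O)
u(W, Z) = 256 (u(W, Z) = (-4)⁴ = 256)
j(T) = 256
j(P(14, g(5, -2))) - n(456) = 256 - (-2 + 13*456) = 256 - (-2 + 5928) = 256 - 1*5926 = 256 - 5926 = -5670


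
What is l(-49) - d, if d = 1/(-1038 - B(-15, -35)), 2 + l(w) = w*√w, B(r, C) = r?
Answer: -2045/1023 - 343*I ≈ -1.999 - 343.0*I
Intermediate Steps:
l(w) = -2 + w^(3/2) (l(w) = -2 + w*√w = -2 + w^(3/2))
d = -1/1023 (d = 1/(-1038 - 1*(-15)) = 1/(-1038 + 15) = 1/(-1023) = -1/1023 ≈ -0.00097752)
l(-49) - d = (-2 + (-49)^(3/2)) - 1*(-1/1023) = (-2 - 343*I) + 1/1023 = -2045/1023 - 343*I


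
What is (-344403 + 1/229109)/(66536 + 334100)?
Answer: -39452913463/45894656662 ≈ -0.85964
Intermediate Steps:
(-344403 + 1/229109)/(66536 + 334100) = (-344403 + 1/229109)/400636 = -78905826926/229109*1/400636 = -39452913463/45894656662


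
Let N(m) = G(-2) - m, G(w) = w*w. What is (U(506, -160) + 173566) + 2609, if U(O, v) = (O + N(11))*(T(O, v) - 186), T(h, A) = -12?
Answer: 77373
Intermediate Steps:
G(w) = w²
N(m) = 4 - m (N(m) = (-2)² - m = 4 - m)
U(O, v) = 1386 - 198*O (U(O, v) = (O + (4 - 1*11))*(-12 - 186) = (O + (4 - 11))*(-198) = (O - 7)*(-198) = (-7 + O)*(-198) = 1386 - 198*O)
(U(506, -160) + 173566) + 2609 = ((1386 - 198*506) + 173566) + 2609 = ((1386 - 100188) + 173566) + 2609 = (-98802 + 173566) + 2609 = 74764 + 2609 = 77373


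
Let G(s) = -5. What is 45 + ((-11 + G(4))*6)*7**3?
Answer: -32883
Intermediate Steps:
45 + ((-11 + G(4))*6)*7**3 = 45 + ((-11 - 5)*6)*7**3 = 45 - 16*6*343 = 45 - 96*343 = 45 - 32928 = -32883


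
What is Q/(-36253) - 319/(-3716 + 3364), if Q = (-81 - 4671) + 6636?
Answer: 991049/1160096 ≈ 0.85428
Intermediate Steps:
Q = 1884 (Q = -4752 + 6636 = 1884)
Q/(-36253) - 319/(-3716 + 3364) = 1884/(-36253) - 319/(-3716 + 3364) = 1884*(-1/36253) - 319/(-352) = -1884/36253 - 319*(-1/352) = -1884/36253 + 29/32 = 991049/1160096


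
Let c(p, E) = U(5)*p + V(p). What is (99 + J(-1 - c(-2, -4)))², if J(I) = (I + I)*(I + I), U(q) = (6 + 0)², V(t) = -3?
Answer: 484132009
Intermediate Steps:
U(q) = 36 (U(q) = 6² = 36)
c(p, E) = -3 + 36*p (c(p, E) = 36*p - 3 = -3 + 36*p)
J(I) = 4*I² (J(I) = (2*I)*(2*I) = 4*I²)
(99 + J(-1 - c(-2, -4)))² = (99 + 4*(-1 - (-3 + 36*(-2)))²)² = (99 + 4*(-1 - (-3 - 72))²)² = (99 + 4*(-1 - 1*(-75))²)² = (99 + 4*(-1 + 75)²)² = (99 + 4*74²)² = (99 + 4*5476)² = (99 + 21904)² = 22003² = 484132009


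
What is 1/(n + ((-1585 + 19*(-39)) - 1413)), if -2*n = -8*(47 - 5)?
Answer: -1/3571 ≈ -0.00028003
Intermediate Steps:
n = 168 (n = -(-4)*(47 - 5) = -(-4)*42 = -1/2*(-336) = 168)
1/(n + ((-1585 + 19*(-39)) - 1413)) = 1/(168 + ((-1585 + 19*(-39)) - 1413)) = 1/(168 + ((-1585 - 741) - 1413)) = 1/(168 + (-2326 - 1413)) = 1/(168 - 3739) = 1/(-3571) = -1/3571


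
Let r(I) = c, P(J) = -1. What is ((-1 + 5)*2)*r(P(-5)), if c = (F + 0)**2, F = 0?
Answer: 0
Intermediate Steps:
c = 0 (c = (0 + 0)**2 = 0**2 = 0)
r(I) = 0
((-1 + 5)*2)*r(P(-5)) = ((-1 + 5)*2)*0 = (4*2)*0 = 8*0 = 0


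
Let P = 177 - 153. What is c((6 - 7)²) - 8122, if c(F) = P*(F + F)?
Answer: -8074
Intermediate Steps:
P = 24
c(F) = 48*F (c(F) = 24*(F + F) = 24*(2*F) = 48*F)
c((6 - 7)²) - 8122 = 48*(6 - 7)² - 8122 = 48*(-1)² - 8122 = 48*1 - 8122 = 48 - 8122 = -8074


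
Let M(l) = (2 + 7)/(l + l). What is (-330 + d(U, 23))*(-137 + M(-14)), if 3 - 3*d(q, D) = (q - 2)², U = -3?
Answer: 972785/21 ≈ 46323.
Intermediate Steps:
d(q, D) = 1 - (-2 + q)²/3 (d(q, D) = 1 - (q - 2)²/3 = 1 - (-2 + q)²/3)
M(l) = 9/(2*l) (M(l) = 9/((2*l)) = 9*(1/(2*l)) = 9/(2*l))
(-330 + d(U, 23))*(-137 + M(-14)) = (-330 + (1 - (-2 - 3)²/3))*(-137 + (9/2)/(-14)) = (-330 + (1 - ⅓*(-5)²))*(-137 + (9/2)*(-1/14)) = (-330 + (1 - ⅓*25))*(-137 - 9/28) = (-330 + (1 - 25/3))*(-3845/28) = (-330 - 22/3)*(-3845/28) = -1012/3*(-3845/28) = 972785/21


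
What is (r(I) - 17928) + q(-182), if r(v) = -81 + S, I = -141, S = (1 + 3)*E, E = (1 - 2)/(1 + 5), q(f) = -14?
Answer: -54071/3 ≈ -18024.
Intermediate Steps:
E = -1/6 ≈ -0.16667
S = -2/3 (S = (1 + 3)*(-1/6) = 4*(-1/6) = -2/3 ≈ -0.66667)
r(v) = -245/3 (r(v) = -81 - 2/3 = -245/3)
(r(I) - 17928) + q(-182) = (-245/3 - 17928) - 14 = -54029/3 - 14 = -54071/3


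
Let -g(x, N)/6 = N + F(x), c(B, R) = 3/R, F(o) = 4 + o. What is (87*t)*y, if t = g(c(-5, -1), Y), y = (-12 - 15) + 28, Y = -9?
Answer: 4176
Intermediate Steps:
y = 1 (y = -27 + 28 = 1)
g(x, N) = -24 - 6*N - 6*x (g(x, N) = -6*(N + (4 + x)) = -6*(4 + N + x) = -24 - 6*N - 6*x)
t = 48 (t = -24 - 6*(-9) - 18/(-1) = -24 + 54 - 18*(-1) = -24 + 54 - 6*(-3) = -24 + 54 + 18 = 48)
(87*t)*y = (87*48)*1 = 4176*1 = 4176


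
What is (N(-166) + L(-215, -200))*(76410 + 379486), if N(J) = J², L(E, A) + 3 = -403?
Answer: 12377576400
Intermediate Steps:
L(E, A) = -406 (L(E, A) = -3 - 403 = -406)
(N(-166) + L(-215, -200))*(76410 + 379486) = ((-166)² - 406)*(76410 + 379486) = (27556 - 406)*455896 = 27150*455896 = 12377576400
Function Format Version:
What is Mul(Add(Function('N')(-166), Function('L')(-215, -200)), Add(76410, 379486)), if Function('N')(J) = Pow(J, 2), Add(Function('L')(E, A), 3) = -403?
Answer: 12377576400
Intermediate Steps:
Function('L')(E, A) = -406 (Function('L')(E, A) = Add(-3, -403) = -406)
Mul(Add(Function('N')(-166), Function('L')(-215, -200)), Add(76410, 379486)) = Mul(Add(Pow(-166, 2), -406), Add(76410, 379486)) = Mul(Add(27556, -406), 455896) = Mul(27150, 455896) = 12377576400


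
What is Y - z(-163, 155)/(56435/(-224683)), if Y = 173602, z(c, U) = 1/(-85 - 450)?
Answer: 5241517220767/30192725 ≈ 1.7360e+5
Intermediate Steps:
z(c, U) = -1/535 (z(c, U) = 1/(-535) = -1/535)
Y - z(-163, 155)/(56435/(-224683)) = 173602 - (-1)/(535*(56435/(-224683))) = 173602 - (-1)/(535*(56435*(-1/224683))) = 173602 - (-1)/(535*(-56435/224683)) = 173602 - (-1)*(-224683)/(535*56435) = 173602 - 1*224683/30192725 = 173602 - 224683/30192725 = 5241517220767/30192725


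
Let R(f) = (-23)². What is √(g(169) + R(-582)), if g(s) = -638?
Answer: I*√109 ≈ 10.44*I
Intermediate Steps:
R(f) = 529
√(g(169) + R(-582)) = √(-638 + 529) = √(-109) = I*√109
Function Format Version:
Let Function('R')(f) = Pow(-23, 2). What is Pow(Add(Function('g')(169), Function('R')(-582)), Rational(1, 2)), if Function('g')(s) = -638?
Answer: Mul(I, Pow(109, Rational(1, 2))) ≈ Mul(10.440, I)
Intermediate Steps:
Function('R')(f) = 529
Pow(Add(Function('g')(169), Function('R')(-582)), Rational(1, 2)) = Pow(Add(-638, 529), Rational(1, 2)) = Pow(-109, Rational(1, 2)) = Mul(I, Pow(109, Rational(1, 2)))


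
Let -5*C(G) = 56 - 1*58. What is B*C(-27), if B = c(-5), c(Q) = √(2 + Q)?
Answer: 2*I*√3/5 ≈ 0.69282*I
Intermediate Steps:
C(G) = ⅖ (C(G) = -(56 - 1*58)/5 = -(56 - 58)/5 = -⅕*(-2) = ⅖)
B = I*√3 (B = √(2 - 5) = √(-3) = I*√3 ≈ 1.732*I)
B*C(-27) = (I*√3)*(⅖) = 2*I*√3/5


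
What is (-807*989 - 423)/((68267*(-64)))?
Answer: 399273/2184544 ≈ 0.18277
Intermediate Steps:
(-807*989 - 423)/((68267*(-64))) = (-798123 - 423)/(-4369088) = -798546*(-1/4369088) = 399273/2184544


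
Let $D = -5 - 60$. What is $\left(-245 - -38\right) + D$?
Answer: $-272$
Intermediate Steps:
$D = -65$ ($D = -5 - 60 = -65$)
$\left(-245 - -38\right) + D = \left(-245 - -38\right) - 65 = \left(-245 + 38\right) - 65 = -207 - 65 = -272$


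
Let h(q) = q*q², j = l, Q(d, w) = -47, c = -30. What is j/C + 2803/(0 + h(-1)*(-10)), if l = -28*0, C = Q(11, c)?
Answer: 2803/10 ≈ 280.30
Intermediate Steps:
C = -47
l = 0
j = 0
h(q) = q³
j/C + 2803/(0 + h(-1)*(-10)) = 0/(-47) + 2803/(0 + (-1)³*(-10)) = 0*(-1/47) + 2803/(0 - 1*(-10)) = 0 + 2803/(0 + 10) = 0 + 2803/10 = 2803/10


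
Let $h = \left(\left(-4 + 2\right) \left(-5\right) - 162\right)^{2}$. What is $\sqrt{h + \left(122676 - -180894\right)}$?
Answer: $\sqrt{326674} \approx 571.55$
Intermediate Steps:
$h = 23104$ ($h = \left(\left(-2\right) \left(-5\right) - 162\right)^{2} = \left(10 - 162\right)^{2} = \left(-152\right)^{2} = 23104$)
$\sqrt{h + \left(122676 - -180894\right)} = \sqrt{23104 + \left(122676 - -180894\right)} = \sqrt{23104 + \left(122676 + 180894\right)} = \sqrt{23104 + 303570} = \sqrt{326674}$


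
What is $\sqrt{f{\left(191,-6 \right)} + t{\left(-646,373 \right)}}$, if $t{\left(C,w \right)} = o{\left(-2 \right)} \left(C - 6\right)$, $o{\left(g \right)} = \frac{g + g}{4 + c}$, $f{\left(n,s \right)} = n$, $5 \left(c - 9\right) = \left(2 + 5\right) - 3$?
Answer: $\frac{\sqrt{1809111}}{69} \approx 19.493$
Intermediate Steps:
$c = \frac{49}{5}$ ($c = 9 + \frac{\left(2 + 5\right) - 3}{5} = 9 + \frac{7 - 3}{5} = 9 + \frac{1}{5} \cdot 4 = 9 + \frac{4}{5} = \frac{49}{5} \approx 9.8$)
$o{\left(g \right)} = \frac{10 g}{69}$ ($o{\left(g \right)} = \frac{g + g}{4 + \frac{49}{5}} = \frac{2 g}{\frac{69}{5}} = 2 g \frac{5}{69} = \frac{10 g}{69}$)
$t{\left(C,w \right)} = \frac{40}{23} - \frac{20 C}{69}$ ($t{\left(C,w \right)} = \frac{10}{69} \left(-2\right) \left(C - 6\right) = - \frac{20 \left(-6 + C\right)}{69} = \frac{40}{23} - \frac{20 C}{69}$)
$\sqrt{f{\left(191,-6 \right)} + t{\left(-646,373 \right)}} = \sqrt{191 + \left(\frac{40}{23} - - \frac{12920}{69}\right)} = \sqrt{191 + \left(\frac{40}{23} + \frac{12920}{69}\right)} = \sqrt{191 + \frac{13040}{69}} = \sqrt{\frac{26219}{69}} = \frac{\sqrt{1809111}}{69}$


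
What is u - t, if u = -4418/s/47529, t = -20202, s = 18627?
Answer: 17885288837548/885322683 ≈ 20202.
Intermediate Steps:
u = -4418/885322683 (u = -4418/18627/47529 = -4418*1/18627*(1/47529) = -4418/18627*1/47529 = -4418/885322683 ≈ -4.9903e-6)
u - t = -4418/885322683 - 1*(-20202) = -4418/885322683 + 20202 = 17885288837548/885322683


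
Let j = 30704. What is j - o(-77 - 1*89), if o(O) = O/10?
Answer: 153603/5 ≈ 30721.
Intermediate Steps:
o(O) = O/10 (o(O) = O*(⅒) = O/10)
j - o(-77 - 1*89) = 30704 - (-77 - 1*89)/10 = 30704 - (-77 - 89)/10 = 30704 - (-166)/10 = 30704 - 1*(-83/5) = 30704 + 83/5 = 153603/5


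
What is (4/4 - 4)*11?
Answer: -33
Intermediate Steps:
(4/4 - 4)*11 = (4*(1/4) - 4)*11 = (1 - 4)*11 = -3*11 = -33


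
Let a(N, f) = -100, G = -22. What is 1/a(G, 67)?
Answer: -1/100 ≈ -0.010000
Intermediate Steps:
1/a(G, 67) = 1/(-100) = -1/100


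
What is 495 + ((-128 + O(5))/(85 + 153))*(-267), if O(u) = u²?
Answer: 145311/238 ≈ 610.55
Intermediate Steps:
495 + ((-128 + O(5))/(85 + 153))*(-267) = 495 + ((-128 + 5²)/(85 + 153))*(-267) = 495 + ((-128 + 25)/238)*(-267) = 495 - 103*1/238*(-267) = 495 - 103/238*(-267) = 495 + 27501/238 = 145311/238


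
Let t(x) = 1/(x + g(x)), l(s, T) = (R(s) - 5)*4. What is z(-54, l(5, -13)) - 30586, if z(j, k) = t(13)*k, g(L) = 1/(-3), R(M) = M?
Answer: -30586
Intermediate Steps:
g(L) = -⅓
l(s, T) = -20 + 4*s (l(s, T) = (s - 5)*4 = (-5 + s)*4 = -20 + 4*s)
t(x) = 1/(-⅓ + x) (t(x) = 1/(x - ⅓) = 1/(-⅓ + x))
z(j, k) = 3*k/38 (z(j, k) = (3/(-1 + 3*13))*k = (3/(-1 + 39))*k = (3/38)*k = (3*(1/38))*k = 3*k/38)
z(-54, l(5, -13)) - 30586 = 3*(-20 + 4*5)/38 - 30586 = 3*(-20 + 20)/38 - 30586 = (3/38)*0 - 30586 = 0 - 30586 = -30586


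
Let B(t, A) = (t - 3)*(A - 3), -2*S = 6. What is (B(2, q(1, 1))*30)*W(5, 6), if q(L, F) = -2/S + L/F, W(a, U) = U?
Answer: 240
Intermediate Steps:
S = -3 (S = -1/2*6 = -3)
q(L, F) = 2/3 + L/F (q(L, F) = -2/(-3) + L/F = -2*(-1/3) + L/F = 2/3 + L/F)
B(t, A) = (-3 + A)*(-3 + t) (B(t, A) = (-3 + t)*(-3 + A) = (-3 + A)*(-3 + t))
(B(2, q(1, 1))*30)*W(5, 6) = ((9 - 3*(2/3 + 1/1) - 3*2 + (2/3 + 1/1)*2)*30)*6 = ((9 - 3*(2/3 + 1*1) - 6 + (2/3 + 1*1)*2)*30)*6 = ((9 - 3*(2/3 + 1) - 6 + (2/3 + 1)*2)*30)*6 = ((9 - 3*5/3 - 6 + (5/3)*2)*30)*6 = ((9 - 5 - 6 + 10/3)*30)*6 = ((4/3)*30)*6 = 40*6 = 240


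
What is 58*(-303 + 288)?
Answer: -870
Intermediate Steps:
58*(-303 + 288) = 58*(-15) = -870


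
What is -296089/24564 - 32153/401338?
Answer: -59810786687/4929233316 ≈ -12.134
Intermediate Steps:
-296089/24564 - 32153/401338 = -59810786687/4929233316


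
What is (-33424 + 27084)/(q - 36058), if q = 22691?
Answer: 6340/13367 ≈ 0.47430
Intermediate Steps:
(-33424 + 27084)/(q - 36058) = (-33424 + 27084)/(22691 - 36058) = -6340/(-13367) = -6340*(-1/13367) = 6340/13367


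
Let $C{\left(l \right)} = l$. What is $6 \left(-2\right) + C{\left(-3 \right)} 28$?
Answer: $-96$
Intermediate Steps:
$6 \left(-2\right) + C{\left(-3 \right)} 28 = 6 \left(-2\right) - 84 = -12 - 84 = -96$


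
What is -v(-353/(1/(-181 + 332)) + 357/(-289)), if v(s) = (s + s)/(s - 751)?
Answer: -1812344/918939 ≈ -1.9722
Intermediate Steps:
v(s) = 2*s/(-751 + s) (v(s) = (2*s)/(-751 + s) = 2*s/(-751 + s))
-v(-353/(1/(-181 + 332)) + 357/(-289)) = -2*(-353/(1/(-181 + 332)) + 357/(-289))/(-751 + (-353/(1/(-181 + 332)) + 357/(-289))) = -2*(-353/(1/151) + 357*(-1/289))/(-751 + (-353/(1/151) + 357*(-1/289))) = -2*(-353/1/151 - 21/17)/(-751 + (-353/1/151 - 21/17)) = -2*(-353*151 - 21/17)/(-751 + (-353*151 - 21/17)) = -2*(-53303 - 21/17)/(-751 + (-53303 - 21/17)) = -2*(-906172)/(17*(-751 - 906172/17)) = -2*(-906172)/(17*(-918939/17)) = -2*(-906172)*(-17)/(17*918939) = -1*1812344/918939 = -1812344/918939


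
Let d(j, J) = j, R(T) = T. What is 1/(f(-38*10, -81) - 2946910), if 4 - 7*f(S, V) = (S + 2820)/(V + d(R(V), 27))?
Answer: -567/1670896426 ≈ -3.3934e-7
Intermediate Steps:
f(S, V) = 4/7 - (2820 + S)/(14*V) (f(S, V) = 4/7 - (S + 2820)/(7*(V + V)) = 4/7 - (2820 + S)/(7*(2*V)) = 4/7 - (2820 + S)*1/(2*V)/7 = 4/7 - (2820 + S)/(14*V))
1/(f(-38*10, -81) - 2946910) = 1/((1/14)*(-2820 - (-38)*10 + 8*(-81))/(-81) - 2946910) = 1/((1/14)*(-1/81)*(-2820 - 1*(-380) - 648) - 2946910) = 1/((1/14)*(-1/81)*(-2820 + 380 - 648) - 2946910) = 1/((1/14)*(-1/81)*(-3088) - 2946910) = 1/(1544/567 - 2946910) = 1/(-1670896426/567) = -567/1670896426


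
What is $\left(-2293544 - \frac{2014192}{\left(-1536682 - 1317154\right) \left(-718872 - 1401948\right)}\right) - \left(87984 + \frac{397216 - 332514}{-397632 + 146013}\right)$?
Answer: $- \frac{75559776054444110032801}{31727438943784935} \approx -2.3815 \cdot 10^{6}$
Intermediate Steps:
$\left(-2293544 - \frac{2014192}{\left(-1536682 - 1317154\right) \left(-718872 - 1401948\right)}\right) - \left(87984 + \frac{397216 - 332514}{-397632 + 146013}\right) = \left(-2293544 - \frac{2014192}{\left(-2853836\right) \left(-718872 - 1401948\right)}\right) - \left(87984 + \frac{64702}{-251619}\right) = \left(-2293544 - \frac{2014192}{\left(-2853836\right) \left(-718872 - 1401948\right)}\right) - \left(87984 + 64702 \left(- \frac{1}{251619}\right)\right) = \left(-2293544 - \frac{2014192}{\left(-2853836\right) \left(-2120820\right)}\right) - \frac{22138381394}{251619} = \left(-2293544 - \frac{2014192}{6052472465520}\right) + \left(-87984 + \frac{64702}{251619}\right) = \left(-2293544 - \frac{125887}{378279529095}\right) - \frac{22138381394}{251619} = - \frac{867600744278788567}{378279529095} - \frac{22138381394}{251619} = - \frac{75559776054444110032801}{31727438943784935}$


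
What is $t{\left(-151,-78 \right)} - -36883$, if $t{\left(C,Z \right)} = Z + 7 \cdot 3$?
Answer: $36826$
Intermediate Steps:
$t{\left(C,Z \right)} = 21 + Z$ ($t{\left(C,Z \right)} = Z + 21 = 21 + Z$)
$t{\left(-151,-78 \right)} - -36883 = \left(21 - 78\right) - -36883 = -57 + 36883 = 36826$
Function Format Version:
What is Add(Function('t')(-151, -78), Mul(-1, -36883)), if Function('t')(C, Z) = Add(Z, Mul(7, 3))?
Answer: 36826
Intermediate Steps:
Function('t')(C, Z) = Add(21, Z) (Function('t')(C, Z) = Add(Z, 21) = Add(21, Z))
Add(Function('t')(-151, -78), Mul(-1, -36883)) = Add(Add(21, -78), Mul(-1, -36883)) = Add(-57, 36883) = 36826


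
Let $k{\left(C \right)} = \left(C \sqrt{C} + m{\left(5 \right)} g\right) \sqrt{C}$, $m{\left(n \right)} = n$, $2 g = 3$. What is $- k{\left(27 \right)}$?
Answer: $-729 - \frac{45 \sqrt{3}}{2} \approx -767.97$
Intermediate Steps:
$g = \frac{3}{2}$ ($g = \frac{1}{2} \cdot 3 = \frac{3}{2} \approx 1.5$)
$k{\left(C \right)} = \sqrt{C} \left(\frac{15}{2} + C^{\frac{3}{2}}\right)$ ($k{\left(C \right)} = \left(C \sqrt{C} + 5 \cdot \frac{3}{2}\right) \sqrt{C} = \left(C^{\frac{3}{2}} + \frac{15}{2}\right) \sqrt{C} = \left(\frac{15}{2} + C^{\frac{3}{2}}\right) \sqrt{C} = \sqrt{C} \left(\frac{15}{2} + C^{\frac{3}{2}}\right)$)
$- k{\left(27 \right)} = - (27^{2} + \frac{15 \sqrt{27}}{2}) = - (729 + \frac{15 \cdot 3 \sqrt{3}}{2}) = - (729 + \frac{45 \sqrt{3}}{2}) = -729 - \frac{45 \sqrt{3}}{2}$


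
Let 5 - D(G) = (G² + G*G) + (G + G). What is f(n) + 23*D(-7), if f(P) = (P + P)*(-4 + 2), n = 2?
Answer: -1825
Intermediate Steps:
D(G) = 5 - 2*G - 2*G² (D(G) = 5 - ((G² + G*G) + (G + G)) = 5 - ((G² + G²) + 2*G) = 5 - (2*G² + 2*G) = 5 - (2*G + 2*G²) = 5 + (-2*G - 2*G²) = 5 - 2*G - 2*G²)
f(P) = -4*P (f(P) = (2*P)*(-2) = -4*P)
f(n) + 23*D(-7) = -4*2 + 23*(5 - 2*(-7) - 2*(-7)²) = -8 + 23*(5 + 14 - 2*49) = -8 + 23*(5 + 14 - 98) = -8 + 23*(-79) = -8 - 1817 = -1825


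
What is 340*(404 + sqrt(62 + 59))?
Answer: 141100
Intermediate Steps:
340*(404 + sqrt(62 + 59)) = 340*(404 + sqrt(121)) = 340*(404 + 11) = 340*415 = 141100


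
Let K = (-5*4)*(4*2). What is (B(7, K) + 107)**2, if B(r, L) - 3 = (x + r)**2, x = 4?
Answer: 53361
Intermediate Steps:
K = -160 (K = -20*8 = -160)
B(r, L) = 3 + (4 + r)**2
(B(7, K) + 107)**2 = ((3 + (4 + 7)**2) + 107)**2 = ((3 + 11**2) + 107)**2 = ((3 + 121) + 107)**2 = (124 + 107)**2 = 231**2 = 53361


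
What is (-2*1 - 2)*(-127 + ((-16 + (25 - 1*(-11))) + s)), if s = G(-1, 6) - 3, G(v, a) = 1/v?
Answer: 444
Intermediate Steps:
s = -4 (s = 1/(-1) - 3 = -1 - 3 = -4)
(-2*1 - 2)*(-127 + ((-16 + (25 - 1*(-11))) + s)) = (-2*1 - 2)*(-127 + ((-16 + (25 - 1*(-11))) - 4)) = (-2 - 2)*(-127 + ((-16 + (25 + 11)) - 4)) = -4*(-127 + ((-16 + 36) - 4)) = -4*(-127 + (20 - 4)) = -4*(-127 + 16) = -4*(-111) = 444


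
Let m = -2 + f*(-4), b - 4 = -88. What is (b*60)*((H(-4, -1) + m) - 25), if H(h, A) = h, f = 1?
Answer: 176400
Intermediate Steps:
b = -84 (b = 4 - 88 = -84)
m = -6 (m = -2 + 1*(-4) = -2 - 4 = -6)
(b*60)*((H(-4, -1) + m) - 25) = (-84*60)*((-4 - 6) - 25) = -5040*(-10 - 25) = -5040*(-35) = 176400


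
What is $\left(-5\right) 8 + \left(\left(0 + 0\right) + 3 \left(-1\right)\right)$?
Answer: $-43$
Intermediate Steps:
$\left(-5\right) 8 + \left(\left(0 + 0\right) + 3 \left(-1\right)\right) = -40 + \left(0 - 3\right) = -40 - 3 = -43$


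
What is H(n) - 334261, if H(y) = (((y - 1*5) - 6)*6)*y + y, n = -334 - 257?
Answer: 1799840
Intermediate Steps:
n = -591
H(y) = y + y*(-66 + 6*y) (H(y) = (((y - 5) - 6)*6)*y + y = (((-5 + y) - 6)*6)*y + y = ((-11 + y)*6)*y + y = (-66 + 6*y)*y + y = y*(-66 + 6*y) + y = y + y*(-66 + 6*y))
H(n) - 334261 = -591*(-65 + 6*(-591)) - 334261 = -591*(-65 - 3546) - 334261 = -591*(-3611) - 334261 = 2134101 - 334261 = 1799840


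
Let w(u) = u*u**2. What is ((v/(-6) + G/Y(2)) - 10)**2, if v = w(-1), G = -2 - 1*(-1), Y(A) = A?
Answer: 961/9 ≈ 106.78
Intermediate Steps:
G = -1 (G = -2 + 1 = -1)
w(u) = u**3
v = -1 (v = (-1)**3 = -1)
((v/(-6) + G/Y(2)) - 10)**2 = ((-1/(-6) - 1/2) - 10)**2 = ((-1*(-1/6) - 1*1/2) - 10)**2 = ((1/6 - 1/2) - 10)**2 = (-1/3 - 10)**2 = (-31/3)**2 = 961/9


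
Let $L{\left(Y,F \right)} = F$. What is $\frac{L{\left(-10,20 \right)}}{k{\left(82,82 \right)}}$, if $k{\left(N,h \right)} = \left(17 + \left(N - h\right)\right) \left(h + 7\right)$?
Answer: $\frac{20}{1513} \approx 0.013219$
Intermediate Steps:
$k{\left(N,h \right)} = \left(7 + h\right) \left(17 + N - h\right)$ ($k{\left(N,h \right)} = \left(17 + N - h\right) \left(7 + h\right) = \left(7 + h\right) \left(17 + N - h\right)$)
$\frac{L{\left(-10,20 \right)}}{k{\left(82,82 \right)}} = \frac{20}{119 - 82^{2} + 7 \cdot 82 + 10 \cdot 82 + 82 \cdot 82} = \frac{20}{119 - 6724 + 574 + 820 + 6724} = \frac{20}{1513}$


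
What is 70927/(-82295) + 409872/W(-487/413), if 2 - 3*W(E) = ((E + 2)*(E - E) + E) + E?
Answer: 116088494591/411475 ≈ 2.8213e+5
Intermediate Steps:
W(E) = ⅔ - 2*E/3 (W(E) = ⅔ - (((E + 2)*(E - E) + E) + E)/3 = ⅔ - (((2 + E)*0 + E) + E)/3 = ⅔ - ((0 + E) + E)/3 = ⅔ - (E + E)/3 = ⅔ - 2*E/3)
70927/(-82295) + 409872/W(-487/413) = 70927/(-82295) + 409872/(⅔ - (-974)/(3*413)) = 70927*(-1/82295) + 409872/(⅔ - (-974)/(3*413)) = -70927/82295 + 409872/(⅔ - ⅔*(-487/413)) = -70927/82295 + 409872/(⅔ + 974/1239) = -70927/82295 + 409872/(600/413) = -70927/82295 + 409872*(413/600) = -70927/82295 + 7053214/25 = 116088494591/411475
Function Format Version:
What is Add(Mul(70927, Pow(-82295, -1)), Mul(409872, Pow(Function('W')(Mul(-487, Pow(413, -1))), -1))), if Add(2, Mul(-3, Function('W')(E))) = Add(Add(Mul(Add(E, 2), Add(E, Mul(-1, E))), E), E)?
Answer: Rational(116088494591, 411475) ≈ 2.8213e+5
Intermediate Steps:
Function('W')(E) = Add(Rational(2, 3), Mul(Rational(-2, 3), E)) (Function('W')(E) = Add(Rational(2, 3), Mul(Rational(-1, 3), Add(Add(Mul(Add(E, 2), Add(E, Mul(-1, E))), E), E))) = Add(Rational(2, 3), Mul(Rational(-1, 3), Add(Add(Mul(Add(2, E), 0), E), E))) = Add(Rational(2, 3), Mul(Rational(-1, 3), Add(Add(0, E), E))) = Add(Rational(2, 3), Mul(Rational(-1, 3), Add(E, E))) = Add(Rational(2, 3), Mul(Rational(-1, 3), Mul(2, E))) = Add(Rational(2, 3), Mul(Rational(-2, 3), E)))
Add(Mul(70927, Pow(-82295, -1)), Mul(409872, Pow(Function('W')(Mul(-487, Pow(413, -1))), -1))) = Add(Mul(70927, Pow(-82295, -1)), Mul(409872, Pow(Add(Rational(2, 3), Mul(Rational(-2, 3), Mul(-487, Pow(413, -1)))), -1))) = Add(Mul(70927, Rational(-1, 82295)), Mul(409872, Pow(Add(Rational(2, 3), Mul(Rational(-2, 3), Mul(-487, Rational(1, 413)))), -1))) = Add(Rational(-70927, 82295), Mul(409872, Pow(Add(Rational(2, 3), Mul(Rational(-2, 3), Rational(-487, 413))), -1))) = Add(Rational(-70927, 82295), Mul(409872, Pow(Add(Rational(2, 3), Rational(974, 1239)), -1))) = Add(Rational(-70927, 82295), Mul(409872, Pow(Rational(600, 413), -1))) = Add(Rational(-70927, 82295), Mul(409872, Rational(413, 600))) = Add(Rational(-70927, 82295), Rational(7053214, 25)) = Rational(116088494591, 411475)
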